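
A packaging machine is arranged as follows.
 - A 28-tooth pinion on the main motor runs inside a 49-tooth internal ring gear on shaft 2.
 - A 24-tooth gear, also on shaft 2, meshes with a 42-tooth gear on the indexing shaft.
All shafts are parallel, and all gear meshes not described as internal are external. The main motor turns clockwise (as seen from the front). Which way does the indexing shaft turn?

the main motor → shaft 2: internal mesh, same direction → CW.
shaft 2 → the indexing shaft: external mesh, 1 reversal → CCW.
1 reversal in total — an odd number — so the indexing shaft turns opposite to the main motor.

anticlockwise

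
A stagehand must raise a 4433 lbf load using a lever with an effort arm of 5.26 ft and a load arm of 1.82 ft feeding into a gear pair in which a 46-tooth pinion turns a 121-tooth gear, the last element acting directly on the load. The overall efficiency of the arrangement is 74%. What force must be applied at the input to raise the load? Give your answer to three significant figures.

Lever MA = effort arm / load arm = 5.26/1.82 = 2.8901.
Gear pair MA = 121/46 = 2.6304.
Combined ideal MA = 2.8901 × 2.6304 = 7.6022.
Actual MA = 7.6022 × 0.74 = 5.6257.
Effort = load / actual MA = 4433 / 5.6257 = 788 lbf.

788 lbf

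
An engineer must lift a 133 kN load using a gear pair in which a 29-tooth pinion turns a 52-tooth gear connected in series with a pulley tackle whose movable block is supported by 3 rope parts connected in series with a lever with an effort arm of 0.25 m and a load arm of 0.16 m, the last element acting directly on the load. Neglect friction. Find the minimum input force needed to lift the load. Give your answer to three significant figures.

Gear pair MA = 52/29 = 1.7931.
Block-and-tackle MA = number of supporting rope parts = 3.
Lever MA = effort arm / load arm = 0.25/0.16 = 1.5625.
Combined ideal MA = 1.7931 × 3 × 1.5625 = 8.4052.
Effort = load / MA = 133 / 8.4052 = 15.824 kN.

15.8 kN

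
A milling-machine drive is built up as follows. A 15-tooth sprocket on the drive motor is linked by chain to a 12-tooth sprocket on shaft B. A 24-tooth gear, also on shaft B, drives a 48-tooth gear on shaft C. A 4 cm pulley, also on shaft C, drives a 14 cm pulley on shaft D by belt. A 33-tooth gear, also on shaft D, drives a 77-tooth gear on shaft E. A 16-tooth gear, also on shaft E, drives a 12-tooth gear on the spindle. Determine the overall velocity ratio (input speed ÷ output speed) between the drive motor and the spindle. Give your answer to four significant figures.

9.800

Each stage contributes driven/driver: chain 12/15 = 0.8, gear mesh 48/24 = 2, belt 14/4 = 3.5, gear mesh 77/33 = 2.3333, gear mesh 12/16 = 0.75.
Overall: 0.8 × 2 × 3.5 × 2.3333 × 0.75 = 9.8.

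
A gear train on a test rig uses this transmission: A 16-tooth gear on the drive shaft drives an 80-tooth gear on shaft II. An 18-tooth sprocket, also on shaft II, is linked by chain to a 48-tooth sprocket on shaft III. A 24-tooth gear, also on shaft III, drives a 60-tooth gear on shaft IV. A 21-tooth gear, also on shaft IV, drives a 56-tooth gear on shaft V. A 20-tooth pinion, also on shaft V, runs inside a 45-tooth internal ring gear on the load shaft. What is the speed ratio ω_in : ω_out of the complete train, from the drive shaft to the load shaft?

Each stage contributes driven/driver: gear mesh 80/16 = 5, chain 48/18 = 2.6667, gear mesh 60/24 = 2.5, gear mesh 56/21 = 2.6667, internal gear 45/20 = 2.25.
Overall: 5 × 2.6667 × 2.5 × 2.6667 × 2.25 = 200.

200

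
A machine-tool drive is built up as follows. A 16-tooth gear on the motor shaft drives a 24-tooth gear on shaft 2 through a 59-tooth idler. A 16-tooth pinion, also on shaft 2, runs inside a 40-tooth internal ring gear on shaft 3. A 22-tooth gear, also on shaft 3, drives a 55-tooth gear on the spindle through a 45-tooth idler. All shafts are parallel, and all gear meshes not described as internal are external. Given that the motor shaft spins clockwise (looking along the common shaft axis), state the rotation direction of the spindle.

clockwise

the motor shaft → shaft 2: driver → idler → driven is 2 external meshes, 2 reversals → CW.
shaft 2 → shaft 3: internal mesh, same direction → CW.
shaft 3 → the spindle: driver → idler → driven is 2 external meshes, 2 reversals → CW.
4 reversals in total — an even number — so the spindle turns the same way as the motor shaft.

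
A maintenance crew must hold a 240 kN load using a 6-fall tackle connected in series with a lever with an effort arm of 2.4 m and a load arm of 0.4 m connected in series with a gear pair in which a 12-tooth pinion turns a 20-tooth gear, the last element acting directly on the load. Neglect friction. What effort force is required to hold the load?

4 kN

Block-and-tackle MA = number of supporting rope parts = 6.
Lever MA = effort arm / load arm = 2.4/0.4 = 6.
Gear pair MA = 20/12 = 1.6667.
Combined ideal MA = 6 × 6 × 1.6667 = 60.
Effort = load / MA = 240 / 60 = 4 kN.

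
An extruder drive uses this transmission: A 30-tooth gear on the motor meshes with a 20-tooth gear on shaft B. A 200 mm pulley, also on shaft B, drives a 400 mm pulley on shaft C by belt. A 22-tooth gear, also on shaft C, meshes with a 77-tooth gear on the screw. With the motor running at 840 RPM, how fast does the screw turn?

the motor → shaft B (gear mesh, 20/30): 840 ÷ 0.66667 = 1260 RPM
shaft B → shaft C (belt, 400/200): 1260 ÷ 2 = 630 RPM
shaft C → the screw (gear mesh, 77/22): 630 ÷ 3.5 = 180 RPM

180 RPM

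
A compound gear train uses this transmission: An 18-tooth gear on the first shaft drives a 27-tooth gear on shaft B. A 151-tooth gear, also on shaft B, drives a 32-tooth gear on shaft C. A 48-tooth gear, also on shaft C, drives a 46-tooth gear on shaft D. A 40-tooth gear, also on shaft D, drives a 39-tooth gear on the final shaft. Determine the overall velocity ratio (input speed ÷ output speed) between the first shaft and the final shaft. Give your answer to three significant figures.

0.297

Each stage contributes driven/driver: gear mesh 27/18 = 1.5, gear mesh 32/151 = 0.21192, gear mesh 46/48 = 0.95833, gear mesh 39/40 = 0.975.
Overall: 1.5 × 0.21192 × 0.95833 × 0.975 = 0.29702.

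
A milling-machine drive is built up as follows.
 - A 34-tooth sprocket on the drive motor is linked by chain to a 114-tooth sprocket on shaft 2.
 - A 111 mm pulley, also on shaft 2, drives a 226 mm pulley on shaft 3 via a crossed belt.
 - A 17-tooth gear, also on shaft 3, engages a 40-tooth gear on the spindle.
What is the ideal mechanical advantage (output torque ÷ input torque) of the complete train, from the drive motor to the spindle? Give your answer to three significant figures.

Each stage contributes driven/driver: chain 114/34 = 3.3529, belt 226/111 = 2.036, gear mesh 40/17 = 2.3529.
Overall: 3.3529 × 2.036 × 2.3529 = 16.063.

16.1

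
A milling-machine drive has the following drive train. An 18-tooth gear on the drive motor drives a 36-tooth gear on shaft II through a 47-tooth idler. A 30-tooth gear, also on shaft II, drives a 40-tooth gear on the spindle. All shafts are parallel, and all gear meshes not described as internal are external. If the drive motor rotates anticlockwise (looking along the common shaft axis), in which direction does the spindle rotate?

the drive motor → shaft II: driver → idler → driven is 2 external meshes, 2 reversals → CCW.
shaft II → the spindle: external mesh, 1 reversal → CW.
3 reversals in total — an odd number — so the spindle turns opposite to the drive motor.

clockwise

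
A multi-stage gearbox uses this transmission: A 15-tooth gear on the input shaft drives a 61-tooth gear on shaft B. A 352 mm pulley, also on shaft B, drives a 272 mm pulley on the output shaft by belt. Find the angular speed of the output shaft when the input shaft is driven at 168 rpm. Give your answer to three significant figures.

the input shaft → shaft B (gear mesh, 61/15): 168 ÷ 4.0667 = 41.311 rpm
shaft B → the output shaft (belt, 272/352): 41.311 ÷ 0.77273 = 53.462 rpm

53.5 rpm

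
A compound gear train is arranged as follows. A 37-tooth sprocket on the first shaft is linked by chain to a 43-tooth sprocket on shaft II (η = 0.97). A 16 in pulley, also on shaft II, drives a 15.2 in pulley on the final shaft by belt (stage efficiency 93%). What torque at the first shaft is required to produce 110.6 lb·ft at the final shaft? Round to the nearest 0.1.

111.0 lb·ft

Overall ratio R = 1.1622 × 0.95 = 1.1041; overall efficiency η = 0.97 × 0.93 = 0.9021.
Input torque = output torque / (R × η) = 110.6 / (1.1041 × 0.9021) = 111.05 lb·ft.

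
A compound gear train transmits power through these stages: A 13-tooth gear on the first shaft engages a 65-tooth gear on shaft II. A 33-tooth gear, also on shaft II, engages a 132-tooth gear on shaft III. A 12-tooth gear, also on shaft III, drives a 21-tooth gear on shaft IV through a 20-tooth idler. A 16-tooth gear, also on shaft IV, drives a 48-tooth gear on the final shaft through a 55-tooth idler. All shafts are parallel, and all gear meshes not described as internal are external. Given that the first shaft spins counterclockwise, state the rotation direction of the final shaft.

the first shaft → shaft II: external mesh, 1 reversal → CW.
shaft II → shaft III: external mesh, 1 reversal → CCW.
shaft III → shaft IV: driver → idler → driven is 2 external meshes, 2 reversals → CCW.
shaft IV → the final shaft: driver → idler → driven is 2 external meshes, 2 reversals → CCW.
6 reversals in total — an even number — so the final shaft turns the same way as the first shaft.

counterclockwise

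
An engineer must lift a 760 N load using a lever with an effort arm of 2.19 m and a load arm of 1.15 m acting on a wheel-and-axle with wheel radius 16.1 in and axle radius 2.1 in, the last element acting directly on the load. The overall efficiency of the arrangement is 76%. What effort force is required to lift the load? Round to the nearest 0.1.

Lever MA = effort arm / load arm = 2.19/1.15 = 1.9043.
Wheel-and-axle MA = R/r = 16.1/2.1 = 7.6667.
Combined ideal MA = 1.9043 × 7.6667 = 14.6.
Actual MA = 14.6 × 0.76 = 11.096.
Effort = load / actual MA = 760 / 11.096 = 68.493 N.

68.5 N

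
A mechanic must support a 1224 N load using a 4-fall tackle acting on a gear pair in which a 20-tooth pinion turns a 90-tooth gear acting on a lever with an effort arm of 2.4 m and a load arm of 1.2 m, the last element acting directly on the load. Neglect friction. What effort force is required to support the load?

34 N

Block-and-tackle MA = number of supporting rope parts = 4.
Gear pair MA = 90/20 = 4.5.
Lever MA = effort arm / load arm = 2.4/1.2 = 2.
Combined ideal MA = 4 × 4.5 × 2 = 36.
Effort = load / MA = 1224 / 36 = 34 N.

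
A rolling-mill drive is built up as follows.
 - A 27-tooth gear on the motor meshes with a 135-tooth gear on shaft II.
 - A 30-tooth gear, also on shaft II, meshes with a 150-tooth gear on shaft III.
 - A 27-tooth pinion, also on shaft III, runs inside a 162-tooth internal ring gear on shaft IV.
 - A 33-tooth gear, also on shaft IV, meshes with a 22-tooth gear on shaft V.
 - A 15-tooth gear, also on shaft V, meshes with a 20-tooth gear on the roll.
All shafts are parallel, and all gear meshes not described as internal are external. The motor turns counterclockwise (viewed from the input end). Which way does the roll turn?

counterclockwise

the motor → shaft II: external mesh, 1 reversal → CW.
shaft II → shaft III: external mesh, 1 reversal → CCW.
shaft III → shaft IV: internal mesh, same direction → CCW.
shaft IV → shaft V: external mesh, 1 reversal → CW.
shaft V → the roll: external mesh, 1 reversal → CCW.
4 reversals in total — an even number — so the roll turns the same way as the motor.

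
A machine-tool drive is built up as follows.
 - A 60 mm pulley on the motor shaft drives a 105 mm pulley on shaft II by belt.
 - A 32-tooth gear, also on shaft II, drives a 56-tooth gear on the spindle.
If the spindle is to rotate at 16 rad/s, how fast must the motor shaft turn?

Overall ratio R = 1.75 × 1.75 = 3.0625.
Required input speed = output speed × R = 16 × 3.0625 = 49 rad/s.

49 rad/s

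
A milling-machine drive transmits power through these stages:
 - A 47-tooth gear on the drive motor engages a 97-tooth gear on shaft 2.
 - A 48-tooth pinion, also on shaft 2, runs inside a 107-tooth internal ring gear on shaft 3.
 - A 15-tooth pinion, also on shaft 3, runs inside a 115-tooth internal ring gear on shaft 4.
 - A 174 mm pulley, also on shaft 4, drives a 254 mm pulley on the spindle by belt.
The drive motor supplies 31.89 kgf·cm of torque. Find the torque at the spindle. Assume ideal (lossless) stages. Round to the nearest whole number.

1642 kgf·cm

Gear mesh: ratio = 97/47 = 2.0638; torque at shaft 2 = 31.89 × 2.0638 = 65.816 kgf·cm.
Internal gear: ratio = 107/48 = 2.2292; torque at shaft 3 = 65.816 × 2.2292 = 146.71 kgf·cm.
Internal gear: ratio = 115/15 = 7.6667; torque at shaft 4 = 146.71 × 7.6667 = 1124.8 kgf·cm.
Belt: ratio = 254/174 = 1.4598; torque at the spindle = 1124.8 × 1.4598 = 1642 kgf·cm.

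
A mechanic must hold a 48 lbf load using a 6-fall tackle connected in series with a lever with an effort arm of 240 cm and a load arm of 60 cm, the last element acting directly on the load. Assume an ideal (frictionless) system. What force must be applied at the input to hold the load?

Block-and-tackle MA = number of supporting rope parts = 6.
Lever MA = effort arm / load arm = 240/60 = 4.
Combined ideal MA = 6 × 4 = 24.
Effort = load / MA = 48 / 24 = 2 lbf.

2 lbf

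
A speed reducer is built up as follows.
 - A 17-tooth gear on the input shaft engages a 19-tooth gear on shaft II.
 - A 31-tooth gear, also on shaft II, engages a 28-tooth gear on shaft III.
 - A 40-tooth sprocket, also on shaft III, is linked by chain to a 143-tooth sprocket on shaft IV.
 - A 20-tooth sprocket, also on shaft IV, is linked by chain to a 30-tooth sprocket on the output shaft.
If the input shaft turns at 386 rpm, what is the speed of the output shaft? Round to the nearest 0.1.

the input shaft → shaft II (gear mesh, 19/17): 386 ÷ 1.1176 = 345.37 rpm
shaft II → shaft III (gear mesh, 28/31): 345.37 ÷ 0.90323 = 382.37 rpm
shaft III → shaft IV (chain, 143/40): 382.37 ÷ 3.575 = 106.96 rpm
shaft IV → the output shaft (chain, 30/20): 106.96 ÷ 1.5 = 71.305 rpm

71.3 rpm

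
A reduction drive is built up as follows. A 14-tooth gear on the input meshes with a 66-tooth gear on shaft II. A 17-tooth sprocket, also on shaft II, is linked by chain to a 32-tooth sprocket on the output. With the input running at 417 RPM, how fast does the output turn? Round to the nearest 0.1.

the input → shaft II (gear mesh, 66/14): 417 ÷ 4.7143 = 88.455 RPM
shaft II → the output (chain, 32/17): 88.455 ÷ 1.8824 = 46.991 RPM

47.0 RPM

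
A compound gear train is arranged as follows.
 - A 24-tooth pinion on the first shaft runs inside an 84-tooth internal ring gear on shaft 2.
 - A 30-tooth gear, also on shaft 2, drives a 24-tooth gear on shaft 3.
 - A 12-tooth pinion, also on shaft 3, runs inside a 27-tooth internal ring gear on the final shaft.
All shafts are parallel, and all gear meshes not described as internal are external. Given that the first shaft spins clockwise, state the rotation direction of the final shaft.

the first shaft → shaft 2: internal mesh, same direction → CW.
shaft 2 → shaft 3: external mesh, 1 reversal → CCW.
shaft 3 → the final shaft: internal mesh, same direction → CCW.
1 reversal in total — an odd number — so the final shaft turns opposite to the first shaft.

counterclockwise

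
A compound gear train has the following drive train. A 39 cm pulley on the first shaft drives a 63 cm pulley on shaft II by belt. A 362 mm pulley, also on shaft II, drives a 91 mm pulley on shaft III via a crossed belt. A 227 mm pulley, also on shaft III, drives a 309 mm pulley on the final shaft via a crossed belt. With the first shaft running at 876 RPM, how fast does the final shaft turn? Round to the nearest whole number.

belt 63/39 = 1.6154 → 876/1.6154 = 542.29 RPM
belt 91/362 = 0.25138 → 542.29/0.25138 = 2157.2 RPM
belt 309/227 = 1.3612 → 2157.2/1.3612 = 1584.8 RPM

1585 RPM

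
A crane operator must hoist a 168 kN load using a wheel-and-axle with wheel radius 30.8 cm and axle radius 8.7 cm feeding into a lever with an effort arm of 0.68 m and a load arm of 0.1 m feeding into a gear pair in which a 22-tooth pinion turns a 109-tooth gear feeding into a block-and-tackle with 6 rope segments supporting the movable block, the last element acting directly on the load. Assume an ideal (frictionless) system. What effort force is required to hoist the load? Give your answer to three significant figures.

0.235 kN

Wheel-and-axle MA = R/r = 30.8/8.7 = 3.5402.
Lever MA = effort arm / load arm = 0.68/0.1 = 6.8.
Gear pair MA = 109/22 = 4.9545.
Block-and-tackle MA = number of supporting rope parts = 6.
Combined ideal MA = 3.5402 × 6.8 × 4.9545 × 6 = 715.64.
Effort = load / MA = 168 / 715.64 = 0.23475 kN.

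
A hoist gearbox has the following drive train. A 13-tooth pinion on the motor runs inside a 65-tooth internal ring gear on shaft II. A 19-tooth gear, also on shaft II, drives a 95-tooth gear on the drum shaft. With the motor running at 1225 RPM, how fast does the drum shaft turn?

Internal gear: ratio = 65/13 = 5, so shaft II turns at 1225 / 5 = 245 RPM.
Gear mesh: ratio = 95/19 = 5, so the drum shaft turns at 245 / 5 = 49 RPM.

49 RPM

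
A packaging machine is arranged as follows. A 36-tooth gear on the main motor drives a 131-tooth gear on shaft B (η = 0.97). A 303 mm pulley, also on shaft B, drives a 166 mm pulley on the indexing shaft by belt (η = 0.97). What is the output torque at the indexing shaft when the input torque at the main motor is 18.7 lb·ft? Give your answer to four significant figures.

Gear mesh: ratio = 131/36 = 3.6389; torque at shaft B = 18.7 × 3.6389 × 0.97 = 66.006 lb·ft.
Belt: ratio = 166/303 = 0.54785; torque at the indexing shaft = 66.006 × 0.54785 × 0.97 = 35.077 lb·ft.

35.08 lb·ft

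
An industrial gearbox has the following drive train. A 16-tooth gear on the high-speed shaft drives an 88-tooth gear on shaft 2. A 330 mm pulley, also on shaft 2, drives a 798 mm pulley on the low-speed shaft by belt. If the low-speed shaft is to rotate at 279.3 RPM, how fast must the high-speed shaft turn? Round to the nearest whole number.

Overall ratio R = 5.5 × 2.4182 = 13.3.
Required input speed = output speed × R = 279.3 × 13.3 = 3714.7 RPM.

3715 RPM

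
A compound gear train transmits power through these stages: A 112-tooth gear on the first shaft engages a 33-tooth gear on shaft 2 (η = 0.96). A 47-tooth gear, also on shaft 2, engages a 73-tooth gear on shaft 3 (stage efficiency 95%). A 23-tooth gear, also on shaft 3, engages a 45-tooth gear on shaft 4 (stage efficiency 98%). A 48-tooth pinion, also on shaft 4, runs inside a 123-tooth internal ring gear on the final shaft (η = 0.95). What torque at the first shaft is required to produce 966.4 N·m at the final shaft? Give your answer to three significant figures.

496 N·m

Overall ratio R = 0.29464 × 1.5532 × 1.9565 × 2.5625 = 2.2944; overall efficiency η = 0.96 × 0.95 × 0.98 × 0.95 = 0.8491.
Input torque = output torque / (R × η) = 966.4 / (2.2944 × 0.8491) = 496.07 N·m.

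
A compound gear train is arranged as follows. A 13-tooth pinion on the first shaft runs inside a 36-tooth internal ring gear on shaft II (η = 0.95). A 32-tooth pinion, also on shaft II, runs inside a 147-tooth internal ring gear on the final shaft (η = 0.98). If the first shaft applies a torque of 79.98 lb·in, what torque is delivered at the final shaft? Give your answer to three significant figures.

After the internal gear (36/13): 79.98 × 2.7692 × 0.95 = 210.41 lb·in
After the internal gear (147/32): 210.41 × 4.5938 × 0.98 = 947.23 lb·in

947 lb·in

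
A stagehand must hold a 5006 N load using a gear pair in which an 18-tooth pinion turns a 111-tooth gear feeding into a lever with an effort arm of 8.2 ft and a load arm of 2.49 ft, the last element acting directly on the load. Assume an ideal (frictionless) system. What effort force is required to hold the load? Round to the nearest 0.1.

Gear pair MA = 111/18 = 6.1667.
Lever MA = effort arm / load arm = 8.2/2.49 = 3.2932.
Combined ideal MA = 6.1667 × 3.2932 = 20.308.
Effort = load / MA = 5006 / 20.308 = 246.51 N.

246.5 N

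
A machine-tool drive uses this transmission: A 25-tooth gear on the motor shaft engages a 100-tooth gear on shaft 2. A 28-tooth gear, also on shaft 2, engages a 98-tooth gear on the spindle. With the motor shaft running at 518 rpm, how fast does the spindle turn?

37 rpm

Gear mesh: ratio = 100/25 = 4, so shaft 2 turns at 518 / 4 = 129.5 rpm.
Gear mesh: ratio = 98/28 = 3.5, so the spindle turns at 129.5 / 3.5 = 37 rpm.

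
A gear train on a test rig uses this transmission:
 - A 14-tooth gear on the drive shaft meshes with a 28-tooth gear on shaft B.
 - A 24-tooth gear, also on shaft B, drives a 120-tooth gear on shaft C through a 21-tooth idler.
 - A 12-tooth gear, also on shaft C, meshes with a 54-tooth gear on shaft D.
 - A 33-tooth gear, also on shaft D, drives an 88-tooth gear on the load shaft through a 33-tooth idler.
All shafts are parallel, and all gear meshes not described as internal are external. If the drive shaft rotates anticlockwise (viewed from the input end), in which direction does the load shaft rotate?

the drive shaft → shaft B: external mesh, 1 reversal → CW.
shaft B → shaft C: driver → idler → driven is 2 external meshes, 2 reversals → CW.
shaft C → shaft D: external mesh, 1 reversal → CCW.
shaft D → the load shaft: driver → idler → driven is 2 external meshes, 2 reversals → CCW.
6 reversals in total — an even number — so the load shaft turns the same way as the drive shaft.

anticlockwise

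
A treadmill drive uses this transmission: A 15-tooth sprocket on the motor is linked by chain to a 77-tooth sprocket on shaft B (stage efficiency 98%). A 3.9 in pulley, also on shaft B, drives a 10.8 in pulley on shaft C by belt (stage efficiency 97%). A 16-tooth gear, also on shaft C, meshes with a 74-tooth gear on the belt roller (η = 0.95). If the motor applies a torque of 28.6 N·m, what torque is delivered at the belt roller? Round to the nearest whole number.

After the chain (77/15): 28.6 × 5.1333 × 0.98 = 143.88 N·m
After the belt (10.8/3.9): 143.88 × 2.7692 × 0.97 = 386.48 N·m
After the gear mesh (74/16): 386.48 × 4.625 × 0.95 = 1698.1 N·m

1698 N·m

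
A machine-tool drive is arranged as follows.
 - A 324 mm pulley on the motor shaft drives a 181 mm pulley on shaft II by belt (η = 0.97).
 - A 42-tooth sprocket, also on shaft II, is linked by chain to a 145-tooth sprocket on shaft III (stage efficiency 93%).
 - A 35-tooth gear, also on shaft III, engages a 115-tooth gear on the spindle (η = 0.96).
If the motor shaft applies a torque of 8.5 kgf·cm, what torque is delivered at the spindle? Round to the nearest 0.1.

belt 181/324 = 0.55864 → τ = 8.5·0.55864·0.97 = 4.606 kgf·cm
chain 145/42 = 3.4524 → τ = 4.606·3.4524·0.93 = 14.789 kgf·cm
gear mesh 115/35 = 3.2857 → τ = 14.789·3.2857·0.96 = 46.647 kgf·cm

46.6 kgf·cm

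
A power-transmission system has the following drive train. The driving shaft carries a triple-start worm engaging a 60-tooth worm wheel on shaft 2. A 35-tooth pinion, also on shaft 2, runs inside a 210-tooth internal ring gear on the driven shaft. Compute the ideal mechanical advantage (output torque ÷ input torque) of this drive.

Each stage contributes driven/driver: worm 60/3 = 20, internal gear 210/35 = 6.
Overall: 20 × 6 = 120.

120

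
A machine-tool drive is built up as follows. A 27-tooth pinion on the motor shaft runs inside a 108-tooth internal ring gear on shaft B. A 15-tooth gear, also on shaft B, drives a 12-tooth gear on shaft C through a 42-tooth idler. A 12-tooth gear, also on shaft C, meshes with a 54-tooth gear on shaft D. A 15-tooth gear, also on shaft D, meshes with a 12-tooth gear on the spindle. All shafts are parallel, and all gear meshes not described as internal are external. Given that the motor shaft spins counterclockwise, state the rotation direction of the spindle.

counterclockwise

the motor shaft → shaft B: internal mesh, same direction → CCW.
shaft B → shaft C: driver → idler → driven is 2 external meshes, 2 reversals → CCW.
shaft C → shaft D: external mesh, 1 reversal → CW.
shaft D → the spindle: external mesh, 1 reversal → CCW.
4 reversals in total — an even number — so the spindle turns the same way as the motor shaft.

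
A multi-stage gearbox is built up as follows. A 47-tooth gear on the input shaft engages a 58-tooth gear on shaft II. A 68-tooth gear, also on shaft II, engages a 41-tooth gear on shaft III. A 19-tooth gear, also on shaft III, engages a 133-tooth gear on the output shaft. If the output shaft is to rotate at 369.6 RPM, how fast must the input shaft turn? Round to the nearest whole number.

1925 RPM

Overall ratio R = 1.234 × 0.60294 × 7 = 5.2084.
Required input speed = output speed × R = 369.6 × 5.2084 = 1925 RPM.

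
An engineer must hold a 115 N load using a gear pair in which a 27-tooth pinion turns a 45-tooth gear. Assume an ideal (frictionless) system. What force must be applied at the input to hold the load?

69 N

Gear pair MA = 45/27 = 1.6667.
Effort = load / MA = 115 / 1.6667 = 69 N.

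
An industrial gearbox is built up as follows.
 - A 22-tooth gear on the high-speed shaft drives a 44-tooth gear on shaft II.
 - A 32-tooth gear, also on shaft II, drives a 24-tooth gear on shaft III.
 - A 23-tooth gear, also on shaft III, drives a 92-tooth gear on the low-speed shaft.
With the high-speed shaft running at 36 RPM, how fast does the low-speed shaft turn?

6 RPM

gear mesh 44/22 = 2 → 36/2 = 18 RPM
gear mesh 24/32 = 0.75 → 18/0.75 = 24 RPM
gear mesh 92/23 = 4 → 24/4 = 6 RPM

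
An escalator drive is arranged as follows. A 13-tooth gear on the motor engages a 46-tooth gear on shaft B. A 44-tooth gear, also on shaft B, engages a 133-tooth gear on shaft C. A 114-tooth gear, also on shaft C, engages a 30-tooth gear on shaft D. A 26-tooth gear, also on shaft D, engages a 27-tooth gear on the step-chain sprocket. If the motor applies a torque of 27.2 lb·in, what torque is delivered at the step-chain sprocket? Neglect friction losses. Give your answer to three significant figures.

79.5 lb·in

After the gear mesh (46/13): 27.2 × 3.5385 = 96.246 lb·in
After the gear mesh (133/44): 96.246 × 3.0227 = 290.93 lb·in
After the gear mesh (30/114): 290.93 × 0.26316 = 76.559 lb·in
After the gear mesh (27/26): 76.559 × 1.0385 = 79.504 lb·in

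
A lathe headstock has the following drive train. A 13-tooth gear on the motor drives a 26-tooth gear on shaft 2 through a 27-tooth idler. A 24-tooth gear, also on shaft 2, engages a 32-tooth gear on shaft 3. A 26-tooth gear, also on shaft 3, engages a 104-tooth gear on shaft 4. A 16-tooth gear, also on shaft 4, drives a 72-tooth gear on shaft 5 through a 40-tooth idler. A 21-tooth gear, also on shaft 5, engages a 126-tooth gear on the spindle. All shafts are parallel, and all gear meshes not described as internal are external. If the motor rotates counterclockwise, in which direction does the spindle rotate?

the motor → shaft 2: driver → idler → driven is 2 external meshes, 2 reversals → CCW.
shaft 2 → shaft 3: external mesh, 1 reversal → CW.
shaft 3 → shaft 4: external mesh, 1 reversal → CCW.
shaft 4 → shaft 5: driver → idler → driven is 2 external meshes, 2 reversals → CCW.
shaft 5 → the spindle: external mesh, 1 reversal → CW.
7 reversals in total — an odd number — so the spindle turns opposite to the motor.

clockwise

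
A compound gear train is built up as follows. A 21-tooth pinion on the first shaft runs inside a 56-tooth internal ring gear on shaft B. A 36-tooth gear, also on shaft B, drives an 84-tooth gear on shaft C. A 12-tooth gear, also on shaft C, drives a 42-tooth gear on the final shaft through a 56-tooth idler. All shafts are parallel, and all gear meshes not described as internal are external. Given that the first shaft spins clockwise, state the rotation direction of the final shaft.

counterclockwise

the first shaft → shaft B: internal mesh, same direction → CW.
shaft B → shaft C: external mesh, 1 reversal → CCW.
shaft C → the final shaft: driver → idler → driven is 2 external meshes, 2 reversals → CCW.
3 reversals in total — an odd number — so the final shaft turns opposite to the first shaft.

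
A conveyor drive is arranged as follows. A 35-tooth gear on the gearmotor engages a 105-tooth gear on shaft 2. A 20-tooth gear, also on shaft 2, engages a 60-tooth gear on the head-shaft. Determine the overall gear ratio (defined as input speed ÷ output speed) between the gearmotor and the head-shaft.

Each stage contributes driven/driver: gear mesh 105/35 = 3, gear mesh 60/20 = 3.
Overall: 3 × 3 = 9.

9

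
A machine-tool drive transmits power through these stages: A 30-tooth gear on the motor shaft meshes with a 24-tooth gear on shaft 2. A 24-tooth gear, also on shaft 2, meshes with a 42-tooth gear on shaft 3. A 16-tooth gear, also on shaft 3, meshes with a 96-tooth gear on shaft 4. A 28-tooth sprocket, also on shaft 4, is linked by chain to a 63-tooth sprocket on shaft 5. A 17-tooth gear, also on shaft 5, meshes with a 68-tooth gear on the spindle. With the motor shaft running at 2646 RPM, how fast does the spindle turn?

Gear mesh: ratio = 24/30 = 0.8, so shaft 2 turns at 2646 / 0.8 = 3307.5 RPM.
Gear mesh: ratio = 42/24 = 1.75, so shaft 3 turns at 3307.5 / 1.75 = 1890 RPM.
Gear mesh: ratio = 96/16 = 6, so shaft 4 turns at 1890 / 6 = 315 RPM.
Chain: ratio = 63/28 = 2.25, so shaft 5 turns at 315 / 2.25 = 140 RPM.
Gear mesh: ratio = 68/17 = 4, so the spindle turns at 140 / 4 = 35 RPM.

35 RPM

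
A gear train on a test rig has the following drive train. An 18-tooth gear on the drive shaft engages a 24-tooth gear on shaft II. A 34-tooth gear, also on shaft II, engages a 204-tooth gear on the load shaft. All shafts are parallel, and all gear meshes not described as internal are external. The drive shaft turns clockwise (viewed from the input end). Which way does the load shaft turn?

clockwise

the drive shaft → shaft II: external mesh, 1 reversal → CCW.
shaft II → the load shaft: external mesh, 1 reversal → CW.
2 reversals in total — an even number — so the load shaft turns the same way as the drive shaft.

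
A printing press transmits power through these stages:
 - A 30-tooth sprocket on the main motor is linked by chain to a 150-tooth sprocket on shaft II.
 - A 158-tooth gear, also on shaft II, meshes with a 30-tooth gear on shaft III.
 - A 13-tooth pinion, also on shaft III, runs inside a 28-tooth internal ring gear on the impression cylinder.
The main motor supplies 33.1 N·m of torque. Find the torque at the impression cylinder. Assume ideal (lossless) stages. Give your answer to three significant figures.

67.7 N·m

Chain: ratio = 150/30 = 5; torque at shaft II = 33.1 × 5 = 165.5 N·m.
Gear mesh: ratio = 30/158 = 0.18987; torque at shaft III = 165.5 × 0.18987 = 31.424 N·m.
Internal gear: ratio = 28/13 = 2.1538; torque at the impression cylinder = 31.424 × 2.1538 = 67.683 N·m.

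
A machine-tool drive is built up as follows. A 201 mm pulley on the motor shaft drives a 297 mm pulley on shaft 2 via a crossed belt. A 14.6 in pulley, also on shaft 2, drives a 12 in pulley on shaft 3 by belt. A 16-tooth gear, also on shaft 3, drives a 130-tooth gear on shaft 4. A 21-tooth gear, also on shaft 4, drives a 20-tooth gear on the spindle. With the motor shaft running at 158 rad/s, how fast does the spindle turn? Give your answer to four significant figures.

16.81 rad/s

belt 297/201 = 1.4776 → 158/1.4776 = 106.93 rad/s
belt 12/14.6 = 0.82192 → 106.93/0.82192 = 130.1 rad/s
gear mesh 130/16 = 8.125 → 130.1/8.125 = 16.012 rad/s
gear mesh 20/21 = 0.95238 → 16.012/0.95238 = 16.813 rad/s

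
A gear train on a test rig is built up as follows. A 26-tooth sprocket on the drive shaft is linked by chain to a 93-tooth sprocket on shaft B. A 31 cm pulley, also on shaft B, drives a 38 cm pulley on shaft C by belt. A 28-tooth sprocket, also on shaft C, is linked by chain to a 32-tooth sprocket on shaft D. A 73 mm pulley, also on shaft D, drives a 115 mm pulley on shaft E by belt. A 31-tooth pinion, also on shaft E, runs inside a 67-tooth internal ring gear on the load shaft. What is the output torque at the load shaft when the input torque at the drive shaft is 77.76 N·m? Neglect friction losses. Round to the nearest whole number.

1327 N·m

chain 93/26 = 3.5769 → τ = 77.76·3.5769 = 278.14 N·m
belt 38/31 = 1.2258 → τ = 278.14·1.2258 = 340.95 N·m
chain 32/28 = 1.1429 → τ = 340.95·1.1429 = 389.65 N·m
belt 115/73 = 1.5753 → τ = 389.65·1.5753 = 613.84 N·m
internal gear 67/31 = 2.1613 → τ = 613.84·2.1613 = 1326.7 N·m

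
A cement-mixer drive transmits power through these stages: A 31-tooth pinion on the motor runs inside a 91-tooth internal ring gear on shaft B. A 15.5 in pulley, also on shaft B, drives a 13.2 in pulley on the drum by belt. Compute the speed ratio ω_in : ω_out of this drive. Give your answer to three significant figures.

2.50

Each stage contributes driven/driver: internal gear 91/31 = 2.9355, belt 13.2/15.5 = 0.85161.
Overall: 2.9355 × 0.85161 = 2.4999.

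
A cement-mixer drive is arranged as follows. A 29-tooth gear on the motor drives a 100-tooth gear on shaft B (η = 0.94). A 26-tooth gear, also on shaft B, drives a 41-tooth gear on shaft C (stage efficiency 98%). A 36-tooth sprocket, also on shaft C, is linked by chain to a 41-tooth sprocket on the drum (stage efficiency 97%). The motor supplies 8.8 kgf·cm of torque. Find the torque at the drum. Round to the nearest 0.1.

48.7 kgf·cm

gear mesh 100/29 = 3.4483 → τ = 8.8·3.4483·0.94 = 28.524 kgf·cm
gear mesh 41/26 = 1.5769 → τ = 28.524·1.5769·0.98 = 44.081 kgf·cm
chain 41/36 = 1.1389 → τ = 44.081·1.1389·0.97 = 48.697 kgf·cm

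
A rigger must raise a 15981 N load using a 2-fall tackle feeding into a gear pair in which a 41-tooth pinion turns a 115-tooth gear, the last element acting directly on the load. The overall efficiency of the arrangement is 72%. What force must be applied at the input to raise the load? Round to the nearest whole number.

3957 N

Block-and-tackle MA = number of supporting rope parts = 2.
Gear pair MA = 115/41 = 2.8049.
Combined ideal MA = 2 × 2.8049 = 5.6098.
Actual MA = 5.6098 × 0.72 = 4.039.
Effort = load / actual MA = 15981 / 4.039 = 3956.6 N.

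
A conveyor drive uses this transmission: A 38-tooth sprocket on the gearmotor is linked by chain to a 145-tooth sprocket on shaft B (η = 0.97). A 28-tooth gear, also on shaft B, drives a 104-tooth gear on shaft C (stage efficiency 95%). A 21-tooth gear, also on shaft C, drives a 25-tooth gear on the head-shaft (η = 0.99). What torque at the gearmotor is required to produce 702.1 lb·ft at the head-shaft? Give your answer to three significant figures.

45.6 lb·ft

Overall ratio R = 3.8158 × 3.7143 × 1.1905 = 16.873; overall efficiency η = 0.97 × 0.95 × 0.99 = 0.9123.
Input torque = output torque / (R × η) = 702.1 / (16.873 × 0.9123) = 45.613 lb·ft.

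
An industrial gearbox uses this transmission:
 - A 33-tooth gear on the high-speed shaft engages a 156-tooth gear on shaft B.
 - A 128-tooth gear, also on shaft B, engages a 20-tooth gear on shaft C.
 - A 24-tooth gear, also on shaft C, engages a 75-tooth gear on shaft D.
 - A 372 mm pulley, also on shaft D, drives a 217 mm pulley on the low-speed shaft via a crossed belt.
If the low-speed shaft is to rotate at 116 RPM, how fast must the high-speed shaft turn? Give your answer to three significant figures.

Overall ratio R = 4.7273 × 0.15625 × 3.125 × 0.58333 = 1.3465.
Required input speed = output speed × R = 116 × 1.3465 = 156.19 RPM.

156 RPM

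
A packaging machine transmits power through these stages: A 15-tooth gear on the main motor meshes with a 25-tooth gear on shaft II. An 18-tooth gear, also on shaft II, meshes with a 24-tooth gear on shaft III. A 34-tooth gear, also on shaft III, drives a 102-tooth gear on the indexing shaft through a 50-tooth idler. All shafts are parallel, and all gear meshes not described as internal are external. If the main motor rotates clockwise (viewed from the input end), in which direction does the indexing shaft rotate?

the main motor → shaft II: external mesh, 1 reversal → CCW.
shaft II → shaft III: external mesh, 1 reversal → CW.
shaft III → the indexing shaft: driver → idler → driven is 2 external meshes, 2 reversals → CW.
4 reversals in total — an even number — so the indexing shaft turns the same way as the main motor.

clockwise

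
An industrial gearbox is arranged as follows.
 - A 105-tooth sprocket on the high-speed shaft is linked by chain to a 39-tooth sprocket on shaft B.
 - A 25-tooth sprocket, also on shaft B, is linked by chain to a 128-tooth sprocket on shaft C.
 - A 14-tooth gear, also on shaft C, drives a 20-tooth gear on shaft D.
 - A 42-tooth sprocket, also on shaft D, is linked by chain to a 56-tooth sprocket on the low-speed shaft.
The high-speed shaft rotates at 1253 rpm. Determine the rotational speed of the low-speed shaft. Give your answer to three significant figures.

346 rpm

chain 39/105 = 0.37143 → 1253/0.37143 = 3373.5 rpm
chain 128/25 = 5.12 → 3373.5/5.12 = 658.88 rpm
gear mesh 20/14 = 1.4286 → 658.88/1.4286 = 461.22 rpm
chain 56/42 = 1.3333 → 461.22/1.3333 = 345.91 rpm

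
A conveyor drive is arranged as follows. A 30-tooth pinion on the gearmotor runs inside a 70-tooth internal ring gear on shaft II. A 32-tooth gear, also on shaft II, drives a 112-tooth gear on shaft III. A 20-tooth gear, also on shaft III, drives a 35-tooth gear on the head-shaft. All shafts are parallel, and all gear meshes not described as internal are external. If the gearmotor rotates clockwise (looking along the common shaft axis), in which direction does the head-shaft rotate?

the gearmotor → shaft II: internal mesh, same direction → CW.
shaft II → shaft III: external mesh, 1 reversal → CCW.
shaft III → the head-shaft: external mesh, 1 reversal → CW.
2 reversals in total — an even number — so the head-shaft turns the same way as the gearmotor.

clockwise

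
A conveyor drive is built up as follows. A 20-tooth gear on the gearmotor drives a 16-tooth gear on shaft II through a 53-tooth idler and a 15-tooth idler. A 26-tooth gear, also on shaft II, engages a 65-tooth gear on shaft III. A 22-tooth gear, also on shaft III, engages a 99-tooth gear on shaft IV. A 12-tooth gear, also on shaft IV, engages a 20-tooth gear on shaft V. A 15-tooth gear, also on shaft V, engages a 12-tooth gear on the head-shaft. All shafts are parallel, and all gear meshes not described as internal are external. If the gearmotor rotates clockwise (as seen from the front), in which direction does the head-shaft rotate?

the gearmotor → shaft II: driver → idler → idler → driven is 3 external meshes, 3 reversals → CCW.
shaft II → shaft III: external mesh, 1 reversal → CW.
shaft III → shaft IV: external mesh, 1 reversal → CCW.
shaft IV → shaft V: external mesh, 1 reversal → CW.
shaft V → the head-shaft: external mesh, 1 reversal → CCW.
7 reversals in total — an odd number — so the head-shaft turns opposite to the gearmotor.

counterclockwise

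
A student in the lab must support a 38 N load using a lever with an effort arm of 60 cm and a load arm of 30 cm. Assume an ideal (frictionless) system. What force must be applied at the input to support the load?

19 N

Lever MA = effort arm / load arm = 60/30 = 2.
Effort = load / MA = 38 / 2 = 19 N.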